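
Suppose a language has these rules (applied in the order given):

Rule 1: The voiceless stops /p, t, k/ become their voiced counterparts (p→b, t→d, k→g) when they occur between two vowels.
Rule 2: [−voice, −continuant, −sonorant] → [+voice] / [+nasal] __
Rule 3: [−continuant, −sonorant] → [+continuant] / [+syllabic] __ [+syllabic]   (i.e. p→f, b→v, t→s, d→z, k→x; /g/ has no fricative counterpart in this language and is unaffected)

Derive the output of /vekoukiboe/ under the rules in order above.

Rule 1 (intervocalic voicing): /k/ is a voiceless stop between vowels /e/ and /o/, so it voices to [g]. /k/ is a voiceless stop between vowels /u/ and /i/, so it voices to [g]. /vekoukiboe/ → vegougiboe.
Rule 2 (post-nasal voicing): no segment meets the environment; /vegougiboe/ is unchanged.
Rule 3 (intervocalic spirantization): /b/ is a stop between vowels /i/ and /o/, so it spirantizes to the fricative [v]. /vegougiboe/ → vegougivoe.

vegougivoe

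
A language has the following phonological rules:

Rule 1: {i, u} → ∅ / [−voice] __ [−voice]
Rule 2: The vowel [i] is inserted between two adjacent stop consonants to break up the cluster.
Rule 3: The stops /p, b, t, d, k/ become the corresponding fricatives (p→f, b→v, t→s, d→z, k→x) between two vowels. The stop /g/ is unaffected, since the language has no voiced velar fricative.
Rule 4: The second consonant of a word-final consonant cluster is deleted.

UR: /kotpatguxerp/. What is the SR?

Rule 1 (high vowel syncope): no segment meets the environment; /kotpatguxerp/ is unchanged.
Rule 2 (stop-cluster i-epenthesis): /t/ and /p/ form a stop–stop cluster, so [i] is inserted between them. /t/ and /g/ form a stop–stop cluster, so [i] is inserted between them. /kotpatguxerp/ → kotipatiguxerp.
Rule 3 (intervocalic spirantization): /t/ is a stop between vowels /o/ and /i/, so it spirantizes to the fricative [s]. /p/ is a stop between vowels /i/ and /a/, so it spirantizes to the fricative [f]. /t/ is a stop between vowels /a/ and /i/, so it spirantizes to the fricative [s]. /kotipatiguxerp/ → kosifasiguxerp.
Rule 4 (final cluster simplification): /p/ is the second consonant of a word-final cluster /rp/, so it deletes. /kosifasiguxerp/ → kosifasiguxer.

kosifasiguxer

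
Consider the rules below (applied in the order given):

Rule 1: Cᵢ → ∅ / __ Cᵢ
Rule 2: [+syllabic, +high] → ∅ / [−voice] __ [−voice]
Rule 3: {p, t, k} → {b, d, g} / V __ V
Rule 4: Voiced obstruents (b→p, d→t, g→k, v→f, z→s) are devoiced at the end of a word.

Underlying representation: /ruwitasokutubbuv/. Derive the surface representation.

Rule 1 (degemination): /bb/ is a geminate; the first /b/ deletes. /ruwitasokutubbuv/ → ruwitasokutubuv.
Rule 2 (high vowel syncope): /u/ is a high vowel flanked by voiceless consonants /k/ and /t/, so it deletes. /ruwitasokutubuv/ → ruwitasoktubuv.
Rule 3 (intervocalic voicing): /t/ is a voiceless stop between vowels /i/ and /a/, so it voices to [d]. /ruwitasoktubuv/ → ruwidasoktubuv.
Rule 4 (final devoicing): /v/ is a voiced obstruent in word-final position, so it devoices to [f]. /ruwidasoktubuv/ → ruwidasoktubuf.

ruwidasoktubuf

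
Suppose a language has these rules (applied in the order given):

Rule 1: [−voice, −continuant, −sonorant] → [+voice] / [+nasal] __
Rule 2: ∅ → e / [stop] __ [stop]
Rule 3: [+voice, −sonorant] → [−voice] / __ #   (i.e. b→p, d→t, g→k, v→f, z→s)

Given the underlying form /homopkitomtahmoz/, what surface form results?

homopekitomdahmos

Rule 1 (post-nasal voicing): /t/ is a voiceless stop immediately after the nasal /m/, so it voices to [d]. /homopkitomtahmoz/ → homopkitomdahmoz.
Rule 2 (stop-cluster e-epenthesis): /p/ and /k/ form a stop–stop cluster, so [e] is inserted between them. /homopkitomdahmoz/ → homopekitomdahmoz.
Rule 3 (final devoicing): /z/ is a voiced obstruent in word-final position, so it devoices to [s]. /homopekitomdahmoz/ → homopekitomdahmos.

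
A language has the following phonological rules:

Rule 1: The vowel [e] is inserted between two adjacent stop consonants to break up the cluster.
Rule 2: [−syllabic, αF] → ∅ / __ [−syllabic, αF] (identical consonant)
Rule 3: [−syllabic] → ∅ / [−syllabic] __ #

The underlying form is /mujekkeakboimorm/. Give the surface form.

mujekekeakeboimor

Rule 1 (stop-cluster e-epenthesis): /k/ and /k/ form a stop–stop cluster, so [e] is inserted between them. /k/ and /b/ form a stop–stop cluster, so [e] is inserted between them. /mujekkeakboimorm/ → mujekekeakeboimorm.
Rule 2 (degemination): no segment meets the environment; /mujekekeakeboimorm/ is unchanged.
Rule 3 (final cluster simplification): /m/ is the second consonant of a word-final cluster /rm/, so it deletes. /mujekekeakeboimorm/ → mujekekeakeboimor.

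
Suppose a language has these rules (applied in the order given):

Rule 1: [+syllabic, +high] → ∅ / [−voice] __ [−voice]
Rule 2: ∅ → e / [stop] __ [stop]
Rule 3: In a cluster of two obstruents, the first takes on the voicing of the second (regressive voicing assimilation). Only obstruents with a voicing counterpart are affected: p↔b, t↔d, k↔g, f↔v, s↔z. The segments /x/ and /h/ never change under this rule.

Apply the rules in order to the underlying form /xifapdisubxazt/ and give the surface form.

Rule 1 (high vowel syncope): /i/ is a high vowel flanked by voiceless consonants /x/ and /f/, so it deletes. /xifapdisubxazt/ → xfapdisubxazt.
Rule 2 (stop-cluster e-epenthesis): /p/ and /d/ form a stop–stop cluster, so [e] is inserted between them. /xfapdisubxazt/ → xfapedisubxazt.
Rule 3 (regressive voicing assimilation): /b/ precedes the voiceless obstruent /x/, so it devoices to [p] by assimilation. /z/ precedes the voiceless obstruent /t/, so it devoices to [s] by assimilation. /xfapedisubxazt/ → xfapedisupxast.

xfapedisupxast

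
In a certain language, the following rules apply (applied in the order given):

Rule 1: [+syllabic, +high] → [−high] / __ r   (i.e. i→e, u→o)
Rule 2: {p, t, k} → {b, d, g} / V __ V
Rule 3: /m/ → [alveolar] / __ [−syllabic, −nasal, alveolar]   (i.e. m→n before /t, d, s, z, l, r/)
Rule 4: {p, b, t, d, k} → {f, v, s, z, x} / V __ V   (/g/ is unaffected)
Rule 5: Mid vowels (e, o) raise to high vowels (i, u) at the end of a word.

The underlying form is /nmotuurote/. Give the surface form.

nmozuorozi

Rule 1 (pre-rhotic lowering): /u/ is a high vowel immediately before /r/, so it lowers to [o]. /nmotuurote/ → nmotuorote.
Rule 2 (intervocalic voicing): /t/ is a voiceless stop between vowels /o/ and /u/, so it voices to [d]. /t/ is a voiceless stop between vowels /o/ and /e/, so it voices to [d]. /nmotuorote/ → nmoduorode.
Rule 3 (nasal place assimilation): no segment meets the environment; /nmoduorode/ is unchanged.
Rule 4 (intervocalic spirantization): /d/ is a stop between vowels /o/ and /u/, so it spirantizes to the fricative [z]. /d/ is a stop between vowels /o/ and /e/, so it spirantizes to the fricative [z]. /nmoduorode/ → nmozuoroze.
Rule 5 (final vowel raising): /e/ is a mid vowel in word-final position, so it raises to [i]. /nmozuoroze/ → nmozuorozi.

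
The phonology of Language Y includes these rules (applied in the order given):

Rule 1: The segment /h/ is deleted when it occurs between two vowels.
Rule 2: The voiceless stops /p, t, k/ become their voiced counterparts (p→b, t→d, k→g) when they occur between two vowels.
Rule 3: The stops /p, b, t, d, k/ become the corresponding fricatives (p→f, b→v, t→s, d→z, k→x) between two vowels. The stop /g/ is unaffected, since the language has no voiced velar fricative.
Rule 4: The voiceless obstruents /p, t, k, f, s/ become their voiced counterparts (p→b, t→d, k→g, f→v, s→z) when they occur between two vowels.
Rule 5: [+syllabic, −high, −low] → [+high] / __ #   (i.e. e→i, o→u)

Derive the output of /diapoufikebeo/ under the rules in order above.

Rule 1 (intervocalic h-deletion): no segment meets the environment; /diapoufikebeo/ is unchanged.
Rule 2 (intervocalic voicing): /p/ is a voiceless stop between vowels /a/ and /o/, so it voices to [b]. /k/ is a voiceless stop between vowels /i/ and /e/, so it voices to [g]. /diapoufikebeo/ → diaboufigebeo.
Rule 3 (intervocalic spirantization): /b/ is a stop between vowels /a/ and /o/, so it spirantizes to the fricative [v]. /b/ is a stop between vowels /e/ and /e/, so it spirantizes to the fricative [v]. /diaboufigebeo/ → diavoufigeveo.
Rule 4 (intervocalic voicing): /f/ is a voiceless obstruent between vowels /u/ and /i/, so it voices to [v]. /diavoufigeveo/ → diavouvigeveo.
Rule 5 (final vowel raising): /o/ is a mid vowel in word-final position, so it raises to [u]. /diavouvigeveo/ → diavouvigeveu.

diavouvigeveu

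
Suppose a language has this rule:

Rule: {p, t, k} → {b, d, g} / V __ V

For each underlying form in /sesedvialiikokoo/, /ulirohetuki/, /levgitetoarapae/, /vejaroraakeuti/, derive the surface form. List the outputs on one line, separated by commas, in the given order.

/sesedvialiikokoo/: /k/ is a voiceless stop between vowels /i/ and /o/, so it voices to [g]. /k/ is a voiceless stop between vowels /o/ and /o/, so it voices to [g]. → [sesedvialiigogoo].
/ulirohetuki/: /t/ is a voiceless stop between vowels /e/ and /u/, so it voices to [d]. /k/ is a voiceless stop between vowels /u/ and /i/, so it voices to [g]. → [ulirohedugi].
/levgitetoarapae/: /t/ is a voiceless stop between vowels /i/ and /e/, so it voices to [d]. /t/ is a voiceless stop between vowels /e/ and /o/, so it voices to [d]. /p/ is a voiceless stop between vowels /a/ and /a/, so it voices to [b]. → [levgidedoarabae].
/vejaroraakeuti/: /k/ is a voiceless stop between vowels /a/ and /e/, so it voices to [g]. /t/ is a voiceless stop between vowels /u/ and /i/, so it voices to [d]. → [vejaroraageudi].

sesedvialiigogoo, ulirohedugi, levgidedoarabae, vejaroraageudi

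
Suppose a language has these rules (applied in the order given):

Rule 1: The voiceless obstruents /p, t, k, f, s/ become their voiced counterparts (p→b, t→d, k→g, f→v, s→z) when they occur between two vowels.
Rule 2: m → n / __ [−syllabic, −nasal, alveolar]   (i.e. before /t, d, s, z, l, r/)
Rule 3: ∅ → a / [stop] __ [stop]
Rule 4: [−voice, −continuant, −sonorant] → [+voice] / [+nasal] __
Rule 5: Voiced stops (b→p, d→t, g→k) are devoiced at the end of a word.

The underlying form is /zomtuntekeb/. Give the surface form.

zondundegep

Rule 1 (intervocalic voicing): /k/ is a voiceless obstruent between vowels /e/ and /e/, so it voices to [g]. /zomtuntekeb/ → zomtuntegeb.
Rule 2 (nasal place assimilation): /m/ precedes the alveolar consonant /t/, so it assimilates in place to [n]. /zomtuntegeb/ → zontuntegeb.
Rule 3 (stop-cluster a-epenthesis): no segment meets the environment; /zontuntegeb/ is unchanged.
Rule 4 (post-nasal voicing): /t/ is a voiceless stop immediately after the nasal /n/, so it voices to [d]. /t/ is a voiceless stop immediately after the nasal /n/, so it voices to [d]. /zontuntegeb/ → zondundegeb.
Rule 5 (final devoicing): /b/ is a voiced stop in word-final position, so it devoices to [p]. /zondundegeb/ → zondundegep.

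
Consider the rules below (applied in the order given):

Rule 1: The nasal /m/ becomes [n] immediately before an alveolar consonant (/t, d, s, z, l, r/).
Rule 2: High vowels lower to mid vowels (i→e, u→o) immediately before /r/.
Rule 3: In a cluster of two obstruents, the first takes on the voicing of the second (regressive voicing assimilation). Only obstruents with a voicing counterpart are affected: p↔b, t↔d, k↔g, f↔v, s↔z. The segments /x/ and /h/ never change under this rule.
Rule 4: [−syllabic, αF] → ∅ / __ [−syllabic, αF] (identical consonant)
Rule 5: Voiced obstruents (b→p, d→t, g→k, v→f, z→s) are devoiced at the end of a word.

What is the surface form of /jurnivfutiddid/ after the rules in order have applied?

jornifutidit

Rule 1 (nasal place assimilation): no segment meets the environment; /jurnivfutiddid/ is unchanged.
Rule 2 (pre-rhotic lowering): /u/ is a high vowel immediately before /r/, so it lowers to [o]. /jurnivfutiddid/ → jornivfutiddid.
Rule 3 (regressive voicing assimilation): /v/ precedes the voiceless obstruent /f/, so it devoices to [f] by assimilation. /jornivfutiddid/ → jorniffutiddid.
Rule 4 (degemination): /ff/ is a geminate; the first /f/ deletes. /dd/ is a geminate; the first /d/ deletes. /jorniffutiddid/ → jornifutidid.
Rule 5 (final devoicing): /d/ is a voiced obstruent in word-final position, so it devoices to [t]. /jornifutidid/ → jornifutidit.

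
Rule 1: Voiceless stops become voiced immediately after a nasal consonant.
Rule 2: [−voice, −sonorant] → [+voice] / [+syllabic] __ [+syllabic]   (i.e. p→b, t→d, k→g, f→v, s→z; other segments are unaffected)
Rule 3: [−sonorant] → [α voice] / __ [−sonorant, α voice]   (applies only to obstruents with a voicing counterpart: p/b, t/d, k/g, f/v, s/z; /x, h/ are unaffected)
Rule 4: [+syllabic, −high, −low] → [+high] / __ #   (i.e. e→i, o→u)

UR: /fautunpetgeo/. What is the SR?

faudunbedgeu

Rule 1 (post-nasal voicing): /p/ is a voiceless stop immediately after the nasal /n/, so it voices to [b]. /fautunpetgeo/ → fautunbetgeo.
Rule 2 (intervocalic voicing): /t/ is a voiceless obstruent between vowels /u/ and /u/, so it voices to [d]. /fautunbetgeo/ → faudunbetgeo.
Rule 3 (regressive voicing assimilation): /t/ precedes the voiced obstruent /g/, so it voices to [d] by assimilation. /faudunbetgeo/ → faudunbedgeo.
Rule 4 (final vowel raising): /o/ is a mid vowel in word-final position, so it raises to [u]. /faudunbedgeo/ → faudunbedgeu.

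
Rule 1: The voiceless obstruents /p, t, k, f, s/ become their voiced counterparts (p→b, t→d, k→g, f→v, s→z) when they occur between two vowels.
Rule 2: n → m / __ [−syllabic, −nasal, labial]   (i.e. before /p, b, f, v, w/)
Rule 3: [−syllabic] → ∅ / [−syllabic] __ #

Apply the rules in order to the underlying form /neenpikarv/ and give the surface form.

Rule 1 (intervocalic voicing): /k/ is a voiceless obstruent between vowels /i/ and /a/, so it voices to [g]. /neenpikarv/ → neenpigarv.
Rule 2 (nasal place assimilation): /n/ precedes the labial consonant /p/, so it assimilates in place to [m]. /neenpigarv/ → neempigarv.
Rule 3 (final cluster simplification): /v/ is the second consonant of a word-final cluster /rv/, so it deletes. /neempigarv/ → neempigar.

neempigar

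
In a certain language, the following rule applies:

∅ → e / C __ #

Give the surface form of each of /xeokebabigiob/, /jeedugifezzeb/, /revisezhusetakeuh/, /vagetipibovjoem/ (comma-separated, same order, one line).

xeokebabigiobe, jeedugifezzebe, revisezhusetakeuhe, vagetipibovjoeme

/xeokebabigiob/: the form ends in the consonant /b/, so [e] is inserted word-finally. → [xeokebabigiobe].
/jeedugifezzeb/: the form ends in the consonant /b/, so [e] is inserted word-finally. → [jeedugifezzebe].
/revisezhusetakeuh/: the form ends in the consonant /h/, so [e] is inserted word-finally. → [revisezhusetakeuhe].
/vagetipibovjoem/: the form ends in the consonant /m/, so [e] is inserted word-finally. → [vagetipibovjoeme].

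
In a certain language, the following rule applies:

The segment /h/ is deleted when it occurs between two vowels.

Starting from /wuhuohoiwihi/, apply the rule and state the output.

wuuooiwii

/h/ occurs between vowels /u/ and /u/, so it deletes.
/h/ occurs between vowels /o/ and /o/, so it deletes.
/h/ occurs between vowels /i/ and /i/, so it deletes.
Surface form: [wuuooiwii].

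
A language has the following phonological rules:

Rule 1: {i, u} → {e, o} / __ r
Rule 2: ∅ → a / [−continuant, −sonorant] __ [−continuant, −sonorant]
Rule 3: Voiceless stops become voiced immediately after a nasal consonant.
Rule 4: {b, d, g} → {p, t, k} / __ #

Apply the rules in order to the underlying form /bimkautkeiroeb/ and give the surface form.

bimgautakeeroep

Rule 1 (pre-rhotic lowering): /i/ is a high vowel immediately before /r/, so it lowers to [e]. /bimkautkeiroeb/ → bimkautkeeroeb.
Rule 2 (stop-cluster a-epenthesis): /t/ and /k/ form a stop–stop cluster, so [a] is inserted between them. /bimkautkeeroeb/ → bimkautakeeroeb.
Rule 3 (post-nasal voicing): /k/ is a voiceless stop immediately after the nasal /m/, so it voices to [g]. /bimkautakeeroeb/ → bimgautakeeroeb.
Rule 4 (final devoicing): /b/ is a voiced stop in word-final position, so it devoices to [p]. /bimgautakeeroeb/ → bimgautakeeroep.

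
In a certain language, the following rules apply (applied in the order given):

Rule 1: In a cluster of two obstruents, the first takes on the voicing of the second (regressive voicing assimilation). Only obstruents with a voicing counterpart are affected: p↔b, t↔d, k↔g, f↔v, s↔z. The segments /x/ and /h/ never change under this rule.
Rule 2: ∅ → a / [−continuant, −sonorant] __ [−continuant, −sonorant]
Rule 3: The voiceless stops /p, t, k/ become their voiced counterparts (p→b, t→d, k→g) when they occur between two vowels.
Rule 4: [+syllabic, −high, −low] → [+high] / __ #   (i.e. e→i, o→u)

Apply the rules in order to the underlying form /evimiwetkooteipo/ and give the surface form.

evimiwedagoodeibu

Rule 1 (regressive voicing assimilation): no segment meets the environment; /evimiwetkooteipo/ is unchanged.
Rule 2 (stop-cluster a-epenthesis): /t/ and /k/ form a stop–stop cluster, so [a] is inserted between them. /evimiwetkooteipo/ → evimiwetakooteipo.
Rule 3 (intervocalic voicing): /t/ is a voiceless stop between vowels /e/ and /a/, so it voices to [d]. /k/ is a voiceless stop between vowels /a/ and /o/, so it voices to [g]. /t/ is a voiceless stop between vowels /o/ and /e/, so it voices to [d]. /p/ is a voiceless stop between vowels /i/ and /o/, so it voices to [b]. /evimiwetakooteipo/ → evimiwedagoodeibo.
Rule 4 (final vowel raising): /o/ is a mid vowel in word-final position, so it raises to [u]. /evimiwedagoodeibo/ → evimiwedagoodeibu.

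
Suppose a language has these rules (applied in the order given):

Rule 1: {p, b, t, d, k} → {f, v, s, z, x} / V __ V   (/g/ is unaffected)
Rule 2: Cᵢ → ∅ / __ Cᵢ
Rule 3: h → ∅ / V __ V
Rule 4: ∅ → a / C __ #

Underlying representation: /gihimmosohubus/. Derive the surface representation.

Rule 1 (intervocalic spirantization): /b/ is a stop between vowels /u/ and /u/, so it spirantizes to the fricative [v]. /gihimmosohubus/ → gihimmosohuvus.
Rule 2 (degemination): /mm/ is a geminate; the first /m/ deletes. /gihimmosohuvus/ → gihimosohuvus.
Rule 3 (intervocalic h-deletion): /h/ occurs between vowels /i/ and /i/, so it deletes. /h/ occurs between vowels /o/ and /u/, so it deletes. /gihimosohuvus/ → giimosouvus.
Rule 4 (final a-epenthesis): the form ends in the consonant /s/, so [a] is inserted word-finally. /giimosouvus/ → giimosouvusa.

giimosouvusa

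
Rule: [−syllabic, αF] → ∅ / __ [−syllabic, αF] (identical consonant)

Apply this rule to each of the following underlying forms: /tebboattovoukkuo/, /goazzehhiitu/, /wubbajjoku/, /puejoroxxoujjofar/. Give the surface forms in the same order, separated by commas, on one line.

/tebboattovoukkuo/: /bb/ is a geminate; the first /b/ deletes. /tt/ is a geminate; the first /t/ deletes. /kk/ is a geminate; the first /k/ deletes. → [teboatovoukuo].
/goazzehhiitu/: /zz/ is a geminate; the first /z/ deletes. /hh/ is a geminate; the first /h/ deletes. → [goazehiitu].
/wubbajjoku/: /bb/ is a geminate; the first /b/ deletes. /jj/ is a geminate; the first /j/ deletes. → [wubajoku].
/puejoroxxoujjofar/: /xx/ is a geminate; the first /x/ deletes. /jj/ is a geminate; the first /j/ deletes. → [puejoroxoujofar].

teboatovoukuo, goazehiitu, wubajoku, puejoroxoujofar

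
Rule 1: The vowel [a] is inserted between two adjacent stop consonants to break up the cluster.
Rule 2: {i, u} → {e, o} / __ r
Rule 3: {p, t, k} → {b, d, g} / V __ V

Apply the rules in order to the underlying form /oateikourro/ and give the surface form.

Rule 1 (stop-cluster a-epenthesis): no segment meets the environment; /oateikourro/ is unchanged.
Rule 2 (pre-rhotic lowering): /u/ is a high vowel immediately before /r/, so it lowers to [o]. /oateikourro/ → oateikoorro.
Rule 3 (intervocalic voicing): /t/ is a voiceless stop between vowels /a/ and /e/, so it voices to [d]. /k/ is a voiceless stop between vowels /i/ and /o/, so it voices to [g]. /oateikoorro/ → oadeigoorro.

oadeigoorro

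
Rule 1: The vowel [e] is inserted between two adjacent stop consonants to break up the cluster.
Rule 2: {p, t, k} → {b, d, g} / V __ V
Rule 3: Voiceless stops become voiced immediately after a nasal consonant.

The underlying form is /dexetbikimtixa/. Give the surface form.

Rule 1 (stop-cluster e-epenthesis): /t/ and /b/ form a stop–stop cluster, so [e] is inserted between them. /dexetbikimtixa/ → dexetebikimtixa.
Rule 2 (intervocalic voicing): /t/ is a voiceless stop between vowels /e/ and /e/, so it voices to [d]. /k/ is a voiceless stop between vowels /i/ and /i/, so it voices to [g]. /dexetebikimtixa/ → dexedebigimtixa.
Rule 3 (post-nasal voicing): /t/ is a voiceless stop immediately after the nasal /m/, so it voices to [d]. /dexedebigimtixa/ → dexedebigimdixa.

dexedebigimdixa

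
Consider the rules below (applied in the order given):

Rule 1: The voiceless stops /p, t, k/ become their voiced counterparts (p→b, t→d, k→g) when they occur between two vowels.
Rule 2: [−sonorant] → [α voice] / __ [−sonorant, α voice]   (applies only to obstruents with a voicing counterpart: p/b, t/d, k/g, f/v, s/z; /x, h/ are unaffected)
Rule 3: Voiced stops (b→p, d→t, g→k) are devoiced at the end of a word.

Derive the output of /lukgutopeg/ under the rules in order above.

luggudobek

Rule 1 (intervocalic voicing): /t/ is a voiceless stop between vowels /u/ and /o/, so it voices to [d]. /p/ is a voiceless stop between vowels /o/ and /e/, so it voices to [b]. /lukgutopeg/ → lukgudobeg.
Rule 2 (regressive voicing assimilation): /k/ precedes the voiced obstruent /g/, so it voices to [g] by assimilation. /lukgudobeg/ → luggudobeg.
Rule 3 (final devoicing): /g/ is a voiced stop in word-final position, so it devoices to [k]. /luggudobeg/ → luggudobek.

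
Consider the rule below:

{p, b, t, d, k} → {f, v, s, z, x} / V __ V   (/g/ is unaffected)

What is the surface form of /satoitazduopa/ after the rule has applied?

Scanning /satoitazduopa/: /t/ is a stop between vowels /a/ and /o/, so it spirantizes to the fricative [s]; /t/ is a stop between vowels /i/ and /a/, so it spirantizes to the fricative [s]; /d/ at position 9 is not in the conditioning environment; /p/ is a stop between vowels /o/ and /a/, so it spirantizes to the fricative [f].
Result: [sasoisazduofa].

sasoisazduofa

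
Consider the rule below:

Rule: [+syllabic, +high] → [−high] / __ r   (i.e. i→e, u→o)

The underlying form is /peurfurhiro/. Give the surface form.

/u/ is a high vowel immediately before /r/, so it lowers to [o].
/u/ is a high vowel immediately before /r/, so it lowers to [o].
/i/ is a high vowel immediately before /r/, so it lowers to [e].
Surface form: [peorforhero].

peorforhero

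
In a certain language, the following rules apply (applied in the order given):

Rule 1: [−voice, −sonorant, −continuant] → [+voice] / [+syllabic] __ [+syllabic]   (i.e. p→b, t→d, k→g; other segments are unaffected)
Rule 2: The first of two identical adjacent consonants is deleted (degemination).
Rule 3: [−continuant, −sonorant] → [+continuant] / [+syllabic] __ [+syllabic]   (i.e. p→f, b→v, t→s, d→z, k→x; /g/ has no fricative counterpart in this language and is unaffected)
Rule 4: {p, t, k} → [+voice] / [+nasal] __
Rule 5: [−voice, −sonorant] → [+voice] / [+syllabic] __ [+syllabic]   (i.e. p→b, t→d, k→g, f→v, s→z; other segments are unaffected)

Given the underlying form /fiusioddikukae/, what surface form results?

Rule 1 (intervocalic voicing): /k/ is a voiceless stop between vowels /i/ and /u/, so it voices to [g]. /k/ is a voiceless stop between vowels /u/ and /a/, so it voices to [g]. /fiusioddikukae/ → fiusioddigugae.
Rule 2 (degemination): /dd/ is a geminate; the first /d/ deletes. /fiusioddigugae/ → fiusiodigugae.
Rule 3 (intervocalic spirantization): /d/ is a stop between vowels /o/ and /i/, so it spirantizes to the fricative [z]. /fiusiodigugae/ → fiusiozigugae.
Rule 4 (post-nasal voicing): no segment meets the environment; /fiusiozigugae/ is unchanged.
Rule 5 (intervocalic voicing): /s/ is a voiceless obstruent between vowels /u/ and /i/, so it voices to [z]. /fiusiozigugae/ → fiuziozigugae.

fiuziozigugae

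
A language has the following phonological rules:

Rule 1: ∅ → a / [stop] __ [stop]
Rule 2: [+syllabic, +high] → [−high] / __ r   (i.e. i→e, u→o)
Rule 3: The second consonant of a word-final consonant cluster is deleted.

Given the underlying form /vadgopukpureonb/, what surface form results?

Rule 1 (stop-cluster a-epenthesis): /d/ and /g/ form a stop–stop cluster, so [a] is inserted between them. /k/ and /p/ form a stop–stop cluster, so [a] is inserted between them. /vadgopukpureonb/ → vadagopukapureonb.
Rule 2 (pre-rhotic lowering): /u/ is a high vowel immediately before /r/, so it lowers to [o]. /vadagopukapureonb/ → vadagopukaporeonb.
Rule 3 (final cluster simplification): /b/ is the second consonant of a word-final cluster /nb/, so it deletes. /vadagopukaporeonb/ → vadagopukaporeon.

vadagopukaporeon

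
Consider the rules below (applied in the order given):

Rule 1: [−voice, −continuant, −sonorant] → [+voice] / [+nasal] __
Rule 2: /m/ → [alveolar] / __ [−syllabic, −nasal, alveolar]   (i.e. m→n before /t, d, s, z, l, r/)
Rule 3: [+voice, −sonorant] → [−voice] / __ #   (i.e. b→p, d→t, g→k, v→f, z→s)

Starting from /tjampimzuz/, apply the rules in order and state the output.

Rule 1 (post-nasal voicing): /p/ is a voiceless stop immediately after the nasal /m/, so it voices to [b]. /tjampimzuz/ → tjambimzuz.
Rule 2 (nasal place assimilation): /m/ precedes the alveolar consonant /z/, so it assimilates in place to [n]. /tjambimzuz/ → tjambinzuz.
Rule 3 (final devoicing): /z/ is a voiced obstruent in word-final position, so it devoices to [s]. /tjambinzuz/ → tjambinzus.

tjambinzus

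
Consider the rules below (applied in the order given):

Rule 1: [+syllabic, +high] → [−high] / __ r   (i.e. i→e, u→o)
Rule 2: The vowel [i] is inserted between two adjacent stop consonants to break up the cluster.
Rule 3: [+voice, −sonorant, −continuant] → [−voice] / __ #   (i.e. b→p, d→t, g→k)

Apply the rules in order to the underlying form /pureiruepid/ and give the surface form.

poreeruepit

Rule 1 (pre-rhotic lowering): /u/ is a high vowel immediately before /r/, so it lowers to [o]. /i/ is a high vowel immediately before /r/, so it lowers to [e]. /pureiruepid/ → poreeruepid.
Rule 2 (stop-cluster i-epenthesis): no segment meets the environment; /poreeruepid/ is unchanged.
Rule 3 (final devoicing): /d/ is a voiced stop in word-final position, so it devoices to [t]. /poreeruepid/ → poreeruepit.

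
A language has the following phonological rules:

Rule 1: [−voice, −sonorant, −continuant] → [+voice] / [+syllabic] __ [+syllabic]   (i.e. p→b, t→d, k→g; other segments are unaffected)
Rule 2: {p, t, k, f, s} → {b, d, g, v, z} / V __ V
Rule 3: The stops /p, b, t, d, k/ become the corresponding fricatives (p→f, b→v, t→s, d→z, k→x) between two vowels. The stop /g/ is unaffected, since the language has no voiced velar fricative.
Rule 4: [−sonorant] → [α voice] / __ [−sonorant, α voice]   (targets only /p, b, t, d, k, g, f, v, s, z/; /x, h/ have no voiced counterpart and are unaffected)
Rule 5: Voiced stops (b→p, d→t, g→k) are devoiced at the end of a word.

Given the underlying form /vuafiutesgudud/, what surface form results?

Rule 1 (intervocalic voicing): /t/ is a voiceless stop between vowels /u/ and /e/, so it voices to [d]. /vuafiutesgudud/ → vuafiudesgudud.
Rule 2 (intervocalic voicing): /f/ is a voiceless obstruent between vowels /a/ and /i/, so it voices to [v]. /vuafiudesgudud/ → vuaviudesgudud.
Rule 3 (intervocalic spirantization): /d/ is a stop between vowels /u/ and /e/, so it spirantizes to the fricative [z]. /d/ is a stop between vowels /u/ and /u/, so it spirantizes to the fricative [z]. /vuaviudesgudud/ → vuaviuzesguzud.
Rule 4 (regressive voicing assimilation): /s/ precedes the voiced obstruent /g/, so it voices to [z] by assimilation. /vuaviuzesguzud/ → vuaviuzezguzud.
Rule 5 (final devoicing): /d/ is a voiced stop in word-final position, so it devoices to [t]. /vuaviuzezguzud/ → vuaviuzezguzut.

vuaviuzezguzut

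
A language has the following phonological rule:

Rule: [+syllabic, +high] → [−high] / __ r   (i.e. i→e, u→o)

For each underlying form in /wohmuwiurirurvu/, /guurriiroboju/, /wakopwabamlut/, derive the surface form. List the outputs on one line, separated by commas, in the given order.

/wohmuwiurirurvu/: /u/ is a high vowel immediately before /r/, so it lowers to [o]. /i/ is a high vowel immediately before /r/, so it lowers to [e]. /u/ is a high vowel immediately before /r/, so it lowers to [o]. → [wohmuwiorerorvu].
/guurriiroboju/: /u/ is a high vowel immediately before /r/, so it lowers to [o]. /i/ is a high vowel immediately before /r/, so it lowers to [e]. → [guorrieroboju].
/wakopwabamlut/: the rule's environment is not met; surfaces unchanged as [wakopwabamlut].

wohmuwiorerorvu, guorrieroboju, wakopwabamlut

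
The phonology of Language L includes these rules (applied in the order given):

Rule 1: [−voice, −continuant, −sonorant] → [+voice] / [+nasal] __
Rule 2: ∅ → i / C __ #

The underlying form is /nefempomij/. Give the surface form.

nefembomiji

Rule 1 (post-nasal voicing): /p/ is a voiceless stop immediately after the nasal /m/, so it voices to [b]. /nefempomij/ → nefembomij.
Rule 2 (final i-epenthesis): the form ends in the consonant /j/, so [i] is inserted word-finally. /nefembomij/ → nefembomiji.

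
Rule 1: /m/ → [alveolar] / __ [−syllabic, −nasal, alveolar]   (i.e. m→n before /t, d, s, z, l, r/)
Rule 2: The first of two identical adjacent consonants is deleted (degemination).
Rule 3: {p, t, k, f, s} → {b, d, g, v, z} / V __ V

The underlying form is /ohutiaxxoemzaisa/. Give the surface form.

Rule 1 (nasal place assimilation): /m/ precedes the alveolar consonant /z/, so it assimilates in place to [n]. /ohutiaxxoemzaisa/ → ohutiaxxoenzaisa.
Rule 2 (degemination): /xx/ is a geminate; the first /x/ deletes. /ohutiaxxoenzaisa/ → ohutiaxoenzaisa.
Rule 3 (intervocalic voicing): /t/ is a voiceless obstruent between vowels /u/ and /i/, so it voices to [d]. /s/ is a voiceless obstruent between vowels /i/ and /a/, so it voices to [z]. /ohutiaxoenzaisa/ → ohudiaxoenzaiza.

ohudiaxoenzaiza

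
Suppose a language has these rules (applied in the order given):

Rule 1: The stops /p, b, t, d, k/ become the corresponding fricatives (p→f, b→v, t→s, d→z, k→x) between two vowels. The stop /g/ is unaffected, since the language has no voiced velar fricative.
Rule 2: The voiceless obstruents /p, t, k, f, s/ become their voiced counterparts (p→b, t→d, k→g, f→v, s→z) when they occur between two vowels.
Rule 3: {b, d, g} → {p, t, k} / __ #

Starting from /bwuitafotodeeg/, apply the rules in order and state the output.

bwuizavozozeek

Rule 1 (intervocalic spirantization): /t/ is a stop between vowels /i/ and /a/, so it spirantizes to the fricative [s]. /t/ is a stop between vowels /o/ and /o/, so it spirantizes to the fricative [s]. /d/ is a stop between vowels /o/ and /e/, so it spirantizes to the fricative [z]. /bwuitafotodeeg/ → bwuisafosozeeg.
Rule 2 (intervocalic voicing): /s/ is a voiceless obstruent between vowels /i/ and /a/, so it voices to [z]. /f/ is a voiceless obstruent between vowels /a/ and /o/, so it voices to [v]. /s/ is a voiceless obstruent between vowels /o/ and /o/, so it voices to [z]. /bwuisafosozeeg/ → bwuizavozozeeg.
Rule 3 (final devoicing): /g/ is a voiced stop in word-final position, so it devoices to [k]. /bwuizavozozeeg/ → bwuizavozozeek.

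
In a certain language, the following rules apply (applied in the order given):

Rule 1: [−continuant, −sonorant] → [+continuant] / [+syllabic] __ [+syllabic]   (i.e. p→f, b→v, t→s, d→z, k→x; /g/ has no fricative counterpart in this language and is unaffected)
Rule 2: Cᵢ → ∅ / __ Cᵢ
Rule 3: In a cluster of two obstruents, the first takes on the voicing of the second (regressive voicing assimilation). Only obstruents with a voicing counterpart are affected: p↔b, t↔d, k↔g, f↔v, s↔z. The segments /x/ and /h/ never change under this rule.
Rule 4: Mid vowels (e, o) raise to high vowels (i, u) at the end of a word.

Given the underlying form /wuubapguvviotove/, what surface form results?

wuuvabguviosovi

Rule 1 (intervocalic spirantization): /b/ is a stop between vowels /u/ and /a/, so it spirantizes to the fricative [v]. /t/ is a stop between vowels /o/ and /o/, so it spirantizes to the fricative [s]. /wuubapguvviotove/ → wuuvapguvviosove.
Rule 2 (degemination): /vv/ is a geminate; the first /v/ deletes. /wuuvapguvviosove/ → wuuvapguviosove.
Rule 3 (regressive voicing assimilation): /p/ precedes the voiced obstruent /g/, so it voices to [b] by assimilation. /wuuvapguviosove/ → wuuvabguviosove.
Rule 4 (final vowel raising): /e/ is a mid vowel in word-final position, so it raises to [i]. /wuuvabguviosove/ → wuuvabguviosovi.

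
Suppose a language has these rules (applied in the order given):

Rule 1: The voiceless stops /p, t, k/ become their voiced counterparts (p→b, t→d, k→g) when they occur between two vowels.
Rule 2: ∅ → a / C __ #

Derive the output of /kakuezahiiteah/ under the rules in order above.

kaguezahiideaha

Rule 1 (intervocalic voicing): /k/ is a voiceless stop between vowels /a/ and /u/, so it voices to [g]. /t/ is a voiceless stop between vowels /i/ and /e/, so it voices to [d]. /kakuezahiiteah/ → kaguezahiideah.
Rule 2 (final a-epenthesis): the form ends in the consonant /h/, so [a] is inserted word-finally. /kaguezahiideah/ → kaguezahiideaha.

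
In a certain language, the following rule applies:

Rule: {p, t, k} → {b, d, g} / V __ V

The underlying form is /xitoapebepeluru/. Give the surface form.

xidoabebebeluru

/t/ is a voiceless stop between vowels /i/ and /o/, so it voices to [d].
/p/ is a voiceless stop between vowels /a/ and /e/, so it voices to [b].
/p/ is a voiceless stop between vowels /e/ and /e/, so it voices to [b].
Surface form: [xidoabebebeluru].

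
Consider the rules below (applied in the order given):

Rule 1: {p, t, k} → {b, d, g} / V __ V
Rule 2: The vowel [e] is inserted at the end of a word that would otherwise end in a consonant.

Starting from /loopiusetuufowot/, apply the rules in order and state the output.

Rule 1 (intervocalic voicing): /p/ is a voiceless stop between vowels /o/ and /i/, so it voices to [b]. /t/ is a voiceless stop between vowels /e/ and /u/, so it voices to [d]. /loopiusetuufowot/ → loobiuseduufowot.
Rule 2 (final e-epenthesis): the form ends in the consonant /t/, so [e] is inserted word-finally. /loobiuseduufowot/ → loobiuseduufowote.

loobiuseduufowote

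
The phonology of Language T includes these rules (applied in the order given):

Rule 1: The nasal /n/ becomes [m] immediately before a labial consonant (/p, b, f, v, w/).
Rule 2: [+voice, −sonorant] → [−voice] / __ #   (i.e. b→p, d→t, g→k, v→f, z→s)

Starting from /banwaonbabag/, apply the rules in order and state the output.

Rule 1 (nasal place assimilation): /n/ precedes the labial consonant /w/, so it assimilates in place to [m]. /n/ precedes the labial consonant /b/, so it assimilates in place to [m]. /banwaonbabag/ → bamwaombabag.
Rule 2 (final devoicing): /g/ is a voiced obstruent in word-final position, so it devoices to [k]. /bamwaombabag/ → bamwaombabak.

bamwaombabak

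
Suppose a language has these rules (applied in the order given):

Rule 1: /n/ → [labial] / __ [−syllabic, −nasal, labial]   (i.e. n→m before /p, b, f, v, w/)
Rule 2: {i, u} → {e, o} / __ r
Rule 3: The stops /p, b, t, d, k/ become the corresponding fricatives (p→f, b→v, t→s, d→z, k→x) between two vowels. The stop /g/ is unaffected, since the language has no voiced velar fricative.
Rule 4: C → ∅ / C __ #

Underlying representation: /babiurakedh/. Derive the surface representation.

Rule 1 (nasal place assimilation): no segment meets the environment; /babiurakedh/ is unchanged.
Rule 2 (pre-rhotic lowering): /u/ is a high vowel immediately before /r/, so it lowers to [o]. /babiurakedh/ → babiorakedh.
Rule 3 (intervocalic spirantization): /b/ is a stop between vowels /a/ and /i/, so it spirantizes to the fricative [v]. /k/ is a stop between vowels /a/ and /e/, so it spirantizes to the fricative [x]. /babiorakedh/ → bavioraxedh.
Rule 4 (final cluster simplification): /h/ is the second consonant of a word-final cluster /dh/, so it deletes. /bavioraxedh/ → bavioraxed.

bavioraxed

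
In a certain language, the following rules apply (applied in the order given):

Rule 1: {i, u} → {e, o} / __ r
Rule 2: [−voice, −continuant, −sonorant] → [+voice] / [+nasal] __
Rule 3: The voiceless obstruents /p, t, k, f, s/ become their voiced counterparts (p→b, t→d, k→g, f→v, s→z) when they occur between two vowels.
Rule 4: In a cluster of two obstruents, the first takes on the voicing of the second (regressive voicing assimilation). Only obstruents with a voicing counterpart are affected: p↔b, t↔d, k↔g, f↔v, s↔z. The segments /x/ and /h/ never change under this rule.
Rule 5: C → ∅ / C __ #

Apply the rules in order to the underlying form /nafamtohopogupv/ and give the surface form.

Rule 1 (pre-rhotic lowering): no segment meets the environment; /nafamtohopogupv/ is unchanged.
Rule 2 (post-nasal voicing): /t/ is a voiceless stop immediately after the nasal /m/, so it voices to [d]. /nafamtohopogupv/ → nafamdohopogupv.
Rule 3 (intervocalic voicing): /f/ is a voiceless obstruent between vowels /a/ and /a/, so it voices to [v]. /p/ is a voiceless obstruent between vowels /o/ and /o/, so it voices to [b]. /nafamdohopogupv/ → navamdohobogupv.
Rule 4 (regressive voicing assimilation): /p/ precedes the voiced obstruent /v/, so it voices to [b] by assimilation. /navamdohobogupv/ → navamdohobogubv.
Rule 5 (final cluster simplification): /v/ is the second consonant of a word-final cluster /bv/, so it deletes. /navamdohobogubv/ → navamdohobogub.

navamdohobogub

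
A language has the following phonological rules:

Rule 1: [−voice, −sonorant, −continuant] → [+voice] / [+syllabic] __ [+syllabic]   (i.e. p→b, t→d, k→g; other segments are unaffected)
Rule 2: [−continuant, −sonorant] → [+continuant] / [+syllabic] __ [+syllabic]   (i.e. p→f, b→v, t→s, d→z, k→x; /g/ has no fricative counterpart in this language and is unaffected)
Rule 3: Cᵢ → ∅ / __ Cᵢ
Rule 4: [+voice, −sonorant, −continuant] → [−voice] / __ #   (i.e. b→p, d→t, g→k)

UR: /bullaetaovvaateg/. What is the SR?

bulaezaovaazek

Rule 1 (intervocalic voicing): /t/ is a voiceless stop between vowels /e/ and /a/, so it voices to [d]. /t/ is a voiceless stop between vowels /a/ and /e/, so it voices to [d]. /bullaetaovvaateg/ → bullaedaovvaadeg.
Rule 2 (intervocalic spirantization): /d/ is a stop between vowels /e/ and /a/, so it spirantizes to the fricative [z]. /d/ is a stop between vowels /a/ and /e/, so it spirantizes to the fricative [z]. /bullaedaovvaadeg/ → bullaezaovvaazeg.
Rule 3 (degemination): /ll/ is a geminate; the first /l/ deletes. /vv/ is a geminate; the first /v/ deletes. /bullaezaovvaazeg/ → bulaezaovaazeg.
Rule 4 (final devoicing): /g/ is a voiced stop in word-final position, so it devoices to [k]. /bulaezaovaazeg/ → bulaezaovaazek.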